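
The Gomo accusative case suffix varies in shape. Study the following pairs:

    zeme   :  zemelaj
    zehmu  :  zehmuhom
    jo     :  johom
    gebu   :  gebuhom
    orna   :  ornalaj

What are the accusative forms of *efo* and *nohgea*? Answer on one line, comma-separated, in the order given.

efohom, nohgealaj

The suffix is conditioned by the last vowel: -hom when the last vowel of the stem is a rounded vowel (*zehmu*, *jo*, *gebu*); -laj when the last vowel of the stem is an unrounded vowel (*zeme*, *orna*).
*efo* — last vowel /o/ (a rounded vowel) → -hom → *efohom*.
Since the last vowel of *nohgea* is /a/ (an unrounded vowel), it takes -laj, giving *nohgealaj*.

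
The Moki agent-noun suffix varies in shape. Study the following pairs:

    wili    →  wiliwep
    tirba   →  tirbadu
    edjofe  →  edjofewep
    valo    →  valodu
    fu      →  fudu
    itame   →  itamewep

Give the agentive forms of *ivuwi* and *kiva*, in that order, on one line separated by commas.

ivuwiwep, kivadu

Looking at the last vowel of each stem: -wep when the last vowel of the stem is a front vowel (*wili*, *edjofe*, *itame*); -du when the last vowel of the stem is a back vowel (*tirba*, *valo*, *fu*).
*ivuwi* — last vowel /i/ (a front vowel) → -wep → *ivuwiwep*.
Since the last vowel of *kiva* is /a/ (a back vowel), it takes -du, giving *kivadu*.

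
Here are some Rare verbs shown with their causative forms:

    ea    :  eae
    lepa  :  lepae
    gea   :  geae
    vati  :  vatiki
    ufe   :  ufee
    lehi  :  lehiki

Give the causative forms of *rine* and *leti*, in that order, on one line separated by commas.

rinee, letiki

The pattern is height harmony: -ki when the last vowel of the stem is a high vowel (*vati*, *lehi*); -e when the last vowel of the stem is a non-high vowel (*ea*, *lepa*, *gea*, *ufe*).
The last vowel of *rine* is /e/, which is a non-high vowel, so the suffix is -e, giving *rinee*.
Since the last vowel of *leti* is /i/ (a high vowel), it takes -ki, giving *letiki*.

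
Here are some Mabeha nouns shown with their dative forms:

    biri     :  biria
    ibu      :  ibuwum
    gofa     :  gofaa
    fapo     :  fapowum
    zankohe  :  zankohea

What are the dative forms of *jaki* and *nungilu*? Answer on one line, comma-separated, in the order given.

The alternation tracks the last vowel of the stem — -wum when the last vowel of the stem is a rounded vowel (*ibu*, *fapo*); -a when the last vowel of the stem is an unrounded vowel (*biri*, *gofa*, *zankohe*).
Since the last vowel of *jaki* is /i/ (an unrounded vowel), it takes -a, giving *jakia*.
Since the last vowel of *nungilu* is /u/ (a rounded vowel), it takes -wum, giving *nungiluwum*.

jakia, nungiluwum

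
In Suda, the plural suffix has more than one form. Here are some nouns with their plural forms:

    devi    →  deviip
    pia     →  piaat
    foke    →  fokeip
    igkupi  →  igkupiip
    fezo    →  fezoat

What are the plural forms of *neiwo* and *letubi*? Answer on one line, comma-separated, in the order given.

The pattern is front/back vowel harmony: -ip when the last vowel of the stem is a front vowel (*devi*, *foke*, *igkupi*); -at when the last vowel of the stem is a back vowel (*pia*, *fezo*).
*neiwo* — last vowel /o/ (a back vowel) → -at → *neiwoat*.
*letubi*: last vowel = /i/, a front vowel → -ip → *letubiip*.

neiwoat, letubiip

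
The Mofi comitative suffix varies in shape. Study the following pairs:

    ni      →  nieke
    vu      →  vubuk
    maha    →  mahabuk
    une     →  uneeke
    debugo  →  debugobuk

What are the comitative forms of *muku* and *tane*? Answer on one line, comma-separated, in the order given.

The pattern is front/back vowel harmony: -eke when the last vowel of the stem is a front vowel (*ni*, *une*); -buk when the last vowel of the stem is a back vowel (*vu*, *maha*, *debugo*).
Since the last vowel of *muku* is /u/ (a back vowel), it takes -buk, giving *mukubuk*.
The last vowel of *tane* is /e/, which is a front vowel, so the suffix is -eke, giving *taneeke*.

mukubuk, taneeke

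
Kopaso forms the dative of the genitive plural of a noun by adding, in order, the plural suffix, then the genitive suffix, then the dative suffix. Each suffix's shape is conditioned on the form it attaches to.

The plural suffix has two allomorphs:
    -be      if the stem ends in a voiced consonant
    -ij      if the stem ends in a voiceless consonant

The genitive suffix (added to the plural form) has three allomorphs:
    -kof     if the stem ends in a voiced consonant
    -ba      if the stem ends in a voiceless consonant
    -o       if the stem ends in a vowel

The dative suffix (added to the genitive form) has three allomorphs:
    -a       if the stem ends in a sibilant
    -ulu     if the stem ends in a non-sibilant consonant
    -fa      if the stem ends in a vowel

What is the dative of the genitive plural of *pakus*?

pakusijkofulu

*pakus*: final consonant = /s/, voiceless → -ij → *pakusij*.
Since the final sound of the plural form *pakusij* is /j/ (a voiced consonant), it takes -kof, giving *pakusijkof*.
The genitive form *pakusijkof* — final sound /f/ (a non-sibilant consonant) → -ulu → *pakusijkofulu*.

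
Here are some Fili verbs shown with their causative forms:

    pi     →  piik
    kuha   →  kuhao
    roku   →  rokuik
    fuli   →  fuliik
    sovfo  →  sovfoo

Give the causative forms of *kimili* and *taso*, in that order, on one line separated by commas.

The alternation tracks the last vowel of the stem — -ik when the last vowel of the stem is a high vowel (*pi*, *roku*, *fuli*); -o when the last vowel of the stem is a non-high vowel (*kuha*, *sovfo*).
The last vowel of *kimili* is /i/, which is a high vowel, so the suffix is -ik, giving *kimiliik*.
The last vowel of *taso* is /o/, which is a non-high vowel, so the suffix is -o, giving *tasoo*.

kimiliik, tasoo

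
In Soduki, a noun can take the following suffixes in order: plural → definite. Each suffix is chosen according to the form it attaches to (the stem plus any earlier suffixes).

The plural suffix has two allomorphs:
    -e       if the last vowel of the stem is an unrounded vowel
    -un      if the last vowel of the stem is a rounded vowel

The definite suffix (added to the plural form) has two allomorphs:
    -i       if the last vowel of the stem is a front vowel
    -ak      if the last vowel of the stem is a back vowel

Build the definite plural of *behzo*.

behzounak

Since the last vowel of *behzo* is /o/ (a rounded vowel), it takes -un, giving *behzoun*.
The plural form *behzoun* — last vowel /u/ (a back vowel) → -ak → *behzounak*.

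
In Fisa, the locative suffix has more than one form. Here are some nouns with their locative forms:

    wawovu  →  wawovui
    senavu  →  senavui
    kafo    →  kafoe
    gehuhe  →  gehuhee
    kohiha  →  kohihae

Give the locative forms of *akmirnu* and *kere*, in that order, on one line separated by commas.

akmirnui, keree

The suffix is conditioned by the last vowel: -i when the last vowel of the stem is a high vowel (*wawovu*, *senavu*); -e when the last vowel of the stem is a non-high vowel (*kafo*, *gehuhe*, *kohiha*).
Since the last vowel of *akmirnu* is /u/ (a high vowel), it takes -i, giving *akmirnui*.
The last vowel of *kere* is /e/, which is a non-high vowel, so the suffix is -e, giving *keree*.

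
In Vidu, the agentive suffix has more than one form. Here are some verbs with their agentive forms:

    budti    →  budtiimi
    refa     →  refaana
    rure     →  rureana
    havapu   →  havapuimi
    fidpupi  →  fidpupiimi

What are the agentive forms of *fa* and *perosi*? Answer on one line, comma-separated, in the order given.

Looking at the last vowel of each stem: -imi when the last vowel of the stem is a high vowel (*budti*, *havapu*, *fidpupi*); -ana when the last vowel of the stem is a non-high vowel (*refa*, *rure*).
Since the last vowel of *fa* is /a/ (a non-high vowel), it takes -ana, giving *faana*.
*perosi* — last vowel /i/ (a high vowel) → -imi → *perosiimi*.

faana, perosiimi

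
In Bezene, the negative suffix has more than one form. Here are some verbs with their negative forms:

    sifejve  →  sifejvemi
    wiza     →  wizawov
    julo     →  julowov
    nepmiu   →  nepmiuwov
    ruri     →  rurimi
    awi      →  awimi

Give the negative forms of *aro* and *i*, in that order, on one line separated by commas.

arowov, imi

The alternation tracks the last vowel of the stem — -mi when the last vowel of the stem is a front vowel (*sifejve*, *ruri*, *awi*); -wov when the last vowel of the stem is a back vowel (*wiza*, *julo*, *nepmiu*).
The last vowel of *aro* is /o/, which is a back vowel, so the suffix is -wov, giving *arowov*.
The last vowel of *i* is /i/, which is a front vowel, so the suffix is -mi, giving *imi*.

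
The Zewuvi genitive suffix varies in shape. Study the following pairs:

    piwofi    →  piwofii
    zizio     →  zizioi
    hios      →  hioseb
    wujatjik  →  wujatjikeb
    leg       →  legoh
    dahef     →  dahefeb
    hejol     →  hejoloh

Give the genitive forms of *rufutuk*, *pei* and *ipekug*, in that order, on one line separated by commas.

Looking at the final sound of each stem: -eb when the stem ends in a voiceless consonant (*hios*, *wujatjik*, *dahef*); -oh when the stem ends in a voiced consonant (*leg*, *hejol*); -i when the stem ends in a vowel (*piwofi*, *zizio*).
Since the final sound of *rufutuk* is /k/ (a voiceless consonant), it takes -eb, giving *rufutukeb*.
*pei* — final sound /i/ (a vowel) → -i → *peii*.
The final sound of *ipekug* is /g/, which is a voiced consonant, so the suffix is -oh, giving *ipekugoh*.

rufutukeb, peii, ipekugoh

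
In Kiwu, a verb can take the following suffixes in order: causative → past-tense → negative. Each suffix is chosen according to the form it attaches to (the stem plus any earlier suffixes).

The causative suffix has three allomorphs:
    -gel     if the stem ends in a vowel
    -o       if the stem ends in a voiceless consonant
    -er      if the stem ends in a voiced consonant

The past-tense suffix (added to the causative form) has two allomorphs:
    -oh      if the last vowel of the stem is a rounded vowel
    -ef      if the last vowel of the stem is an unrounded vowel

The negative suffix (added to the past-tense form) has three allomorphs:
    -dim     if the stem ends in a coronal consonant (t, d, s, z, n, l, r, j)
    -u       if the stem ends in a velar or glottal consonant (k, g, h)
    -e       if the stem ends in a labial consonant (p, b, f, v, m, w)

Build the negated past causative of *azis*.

*azis* — final sound /s/ (a voiceless consonant) → -o → *aziso*.
The last vowel of the causative form *aziso* is /o/, which is a rounded vowel, so the past-tense suffix is -oh, giving *azisooh*.
The past-tense form *azisooh*: final consonant = /h/, velar/glottal → -u → *azisoohu*.

azisoohu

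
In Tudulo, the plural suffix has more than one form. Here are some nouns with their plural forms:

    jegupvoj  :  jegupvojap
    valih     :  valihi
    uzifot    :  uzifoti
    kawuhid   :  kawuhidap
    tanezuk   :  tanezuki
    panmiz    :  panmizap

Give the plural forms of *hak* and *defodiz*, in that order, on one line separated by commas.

haki, defodizap

The alternation tracks the final consonant of the stem — -i when the stem ends in a voiceless consonant (*valih*, *uzifot*, *tanezuk*); -ap when the stem ends in a voiced consonant (*jegupvoj*, *kawuhid*, *panmiz*).
*hak* — final consonant /k/ (voiceless) → -i → *haki*.
Since the final consonant of *defodiz* is /z/ (voiced), it takes -ap, giving *defodizap*.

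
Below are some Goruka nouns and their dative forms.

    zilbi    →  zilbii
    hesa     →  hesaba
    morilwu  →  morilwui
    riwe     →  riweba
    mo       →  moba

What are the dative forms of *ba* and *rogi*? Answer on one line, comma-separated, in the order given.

baba, rogii

The pattern is height harmony: -i when the last vowel of the stem is a high vowel (*zilbi*, *morilwu*); -ba when the last vowel of the stem is a non-high vowel (*hesa*, *riwe*, *mo*).
*ba* — last vowel /a/ (a non-high vowel) → -ba → *baba*.
*rogi* — last vowel /i/ (a high vowel) → -i → *rogii*.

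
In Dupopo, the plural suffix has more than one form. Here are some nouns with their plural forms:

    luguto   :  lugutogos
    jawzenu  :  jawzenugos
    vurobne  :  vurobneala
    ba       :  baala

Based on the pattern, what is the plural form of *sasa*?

The suffix is conditioned by the last vowel: -gos when the last vowel of the stem is a rounded vowel (*luguto*, *jawzenu*); -ala when the last vowel of the stem is an unrounded vowel (*vurobne*, *ba*).
Since the last vowel of *sasa* is /a/ (an unrounded vowel), it takes -ala, giving *sasaala*.

sasaala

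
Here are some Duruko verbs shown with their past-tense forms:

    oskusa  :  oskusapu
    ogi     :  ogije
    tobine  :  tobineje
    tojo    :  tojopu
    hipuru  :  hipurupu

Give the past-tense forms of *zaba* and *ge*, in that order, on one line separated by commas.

The pattern is front/back vowel harmony: -je when the last vowel of the stem is a front vowel (*ogi*, *tobine*); -pu when the last vowel of the stem is a back vowel (*oskusa*, *tojo*, *hipuru*).
Since the last vowel of *zaba* is /a/ (a back vowel), it takes -pu, giving *zabapu*.
*ge*: last vowel = /e/, a front vowel → -je → *geje*.

zabapu, geje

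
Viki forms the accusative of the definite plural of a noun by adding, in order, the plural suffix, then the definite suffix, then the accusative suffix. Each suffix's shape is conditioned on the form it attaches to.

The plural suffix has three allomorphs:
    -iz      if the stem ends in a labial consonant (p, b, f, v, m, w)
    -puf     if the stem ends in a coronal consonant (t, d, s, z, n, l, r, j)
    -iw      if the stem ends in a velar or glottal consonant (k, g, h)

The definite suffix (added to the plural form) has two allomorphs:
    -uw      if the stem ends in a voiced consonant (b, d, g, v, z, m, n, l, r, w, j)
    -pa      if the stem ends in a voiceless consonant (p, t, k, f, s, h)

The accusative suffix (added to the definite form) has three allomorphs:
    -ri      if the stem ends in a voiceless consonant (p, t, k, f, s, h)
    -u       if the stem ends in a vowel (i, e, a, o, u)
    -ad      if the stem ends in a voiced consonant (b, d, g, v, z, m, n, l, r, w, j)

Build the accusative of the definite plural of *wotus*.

*wotus* — final consonant /s/ (coronal) → -puf → *wotuspuf*.
The plural form *wotuspuf*: final consonant = /f/, voiceless → -pa → *wotuspufpa*.
The definite form *wotuspufpa* — final sound /a/ (a vowel) → -u → *wotuspufpau*.

wotuspufpau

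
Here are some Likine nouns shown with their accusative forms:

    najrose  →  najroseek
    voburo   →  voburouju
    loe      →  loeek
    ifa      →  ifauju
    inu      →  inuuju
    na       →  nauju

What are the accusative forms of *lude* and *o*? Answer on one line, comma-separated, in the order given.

ludeek, ouju

Looking at the last vowel of each stem: -ek when the last vowel of the stem is a front vowel (*najrose*, *loe*); -uju when the last vowel of the stem is a back vowel (*voburo*, *ifa*, *inu*, *na*).
Since the last vowel of *lude* is /e/ (a front vowel), it takes -ek, giving *ludeek*.
Since the last vowel of *o* is /o/ (a back vowel), it takes -uju, giving *ouju*.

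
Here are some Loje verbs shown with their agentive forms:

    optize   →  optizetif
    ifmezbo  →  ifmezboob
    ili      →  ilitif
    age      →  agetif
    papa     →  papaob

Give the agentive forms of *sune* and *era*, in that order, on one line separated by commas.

The suffix is conditioned by the last vowel: -tif when the last vowel of the stem is a front vowel (*optize*, *ili*, *age*); -ob when the last vowel of the stem is a back vowel (*ifmezbo*, *papa*).
*sune* — last vowel /e/ (a front vowel) → -tif → *sunetif*.
Since the last vowel of *era* is /a/ (a back vowel), it takes -ob, giving *eraob*.

sunetif, eraob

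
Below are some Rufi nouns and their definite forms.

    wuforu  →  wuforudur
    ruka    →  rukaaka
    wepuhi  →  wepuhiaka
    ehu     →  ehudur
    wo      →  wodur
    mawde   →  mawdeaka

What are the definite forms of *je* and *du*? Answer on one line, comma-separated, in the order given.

jeaka, dudur

The alternation tracks the last vowel of the stem — -dur when the last vowel of the stem is a rounded vowel (*wuforu*, *ehu*, *wo*); -aka when the last vowel of the stem is an unrounded vowel (*ruka*, *wepuhi*, *mawde*).
Since the last vowel of *je* is /e/ (an unrounded vowel), it takes -aka, giving *jeaka*.
The last vowel of *du* is /u/, which is a rounded vowel, so the suffix is -dur, giving *dudur*.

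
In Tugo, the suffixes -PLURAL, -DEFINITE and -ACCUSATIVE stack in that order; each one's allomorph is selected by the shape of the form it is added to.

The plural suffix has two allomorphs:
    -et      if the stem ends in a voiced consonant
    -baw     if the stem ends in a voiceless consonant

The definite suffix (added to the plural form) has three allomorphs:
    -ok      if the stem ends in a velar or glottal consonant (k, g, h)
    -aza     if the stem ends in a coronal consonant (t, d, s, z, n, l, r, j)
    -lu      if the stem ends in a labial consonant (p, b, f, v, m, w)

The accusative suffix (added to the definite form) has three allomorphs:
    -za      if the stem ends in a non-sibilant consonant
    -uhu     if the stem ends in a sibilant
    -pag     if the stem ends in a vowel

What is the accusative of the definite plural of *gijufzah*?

*gijufzah* — final consonant /h/ (voiceless) → -baw → *gijufzahbaw*.
The plural form *gijufzahbaw* — final consonant /w/ (labial) → -lu → *gijufzahbawlu*.
The definite form *gijufzahbawlu* — final sound /u/ (a vowel) → -pag → *gijufzahbawlupag*.

gijufzahbawlupag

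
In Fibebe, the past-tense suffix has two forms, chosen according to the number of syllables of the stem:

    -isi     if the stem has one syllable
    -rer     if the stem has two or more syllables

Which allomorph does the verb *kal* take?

*kal* has one syllable, so the suffix is -isi.

-isi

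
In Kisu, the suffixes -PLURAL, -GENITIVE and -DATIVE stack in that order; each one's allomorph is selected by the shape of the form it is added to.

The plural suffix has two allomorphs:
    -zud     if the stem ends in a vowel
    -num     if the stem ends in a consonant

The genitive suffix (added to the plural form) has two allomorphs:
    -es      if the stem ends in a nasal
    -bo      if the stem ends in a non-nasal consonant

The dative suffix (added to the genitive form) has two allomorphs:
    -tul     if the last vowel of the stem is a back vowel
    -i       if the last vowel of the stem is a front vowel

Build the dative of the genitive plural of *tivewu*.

*tivewu*: final sound = /u/, a vowel → -zud → *tivewuzud*.
The plural form *tivewuzud*: final consonant = /d/, non-nasal → -bo → *tivewuzudbo*.
The last vowel of the genitive form *tivewuzudbo* is /o/, which is a back vowel, so the dative suffix is -tul, giving *tivewuzudbotul*.

tivewuzudbotul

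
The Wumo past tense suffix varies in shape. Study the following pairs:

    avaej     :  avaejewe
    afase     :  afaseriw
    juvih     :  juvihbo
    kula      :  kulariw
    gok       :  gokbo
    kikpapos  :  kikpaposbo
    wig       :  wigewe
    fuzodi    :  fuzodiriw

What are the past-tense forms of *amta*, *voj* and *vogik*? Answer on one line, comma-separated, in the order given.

amtariw, vojewe, vogikbo

The alternation tracks the final sound of the stem — -bo when the stem ends in a voiceless consonant (*juvih*, *gok*, *kikpapos*); -ewe when the stem ends in a voiced consonant (*avaej*, *wig*); -riw when the stem ends in a vowel (*afase*, *kula*, *fuzodi*).
*amta* — final sound /a/ (a vowel) → -riw → *amtariw*.
Since the final sound of *voj* is /j/ (a voiced consonant), it takes -ewe, giving *vojewe*.
*vogik*: final sound = /k/, a voiceless consonant → -bo → *vogikbo*.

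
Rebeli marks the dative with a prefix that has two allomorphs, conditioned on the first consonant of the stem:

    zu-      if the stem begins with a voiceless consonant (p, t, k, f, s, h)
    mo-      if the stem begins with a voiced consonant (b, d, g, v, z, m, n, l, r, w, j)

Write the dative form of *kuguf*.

Since the first consonant of *kuguf* is /k/ (voiceless), it takes zu-, giving *zukuguf*.

zukuguf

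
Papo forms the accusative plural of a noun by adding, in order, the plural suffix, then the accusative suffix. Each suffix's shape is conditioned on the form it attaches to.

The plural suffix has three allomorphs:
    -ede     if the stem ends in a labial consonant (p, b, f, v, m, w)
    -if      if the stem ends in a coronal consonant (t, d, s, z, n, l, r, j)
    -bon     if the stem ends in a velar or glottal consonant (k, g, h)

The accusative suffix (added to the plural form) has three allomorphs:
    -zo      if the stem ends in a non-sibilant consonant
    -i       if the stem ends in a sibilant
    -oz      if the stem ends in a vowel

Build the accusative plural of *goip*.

The final consonant of *goip* is /p/, which is labial, so the plural suffix is -ede, giving *goipede*.
The plural form *goipede*: final sound = /e/, a vowel → -oz → *goipedeoz*.

goipedeoz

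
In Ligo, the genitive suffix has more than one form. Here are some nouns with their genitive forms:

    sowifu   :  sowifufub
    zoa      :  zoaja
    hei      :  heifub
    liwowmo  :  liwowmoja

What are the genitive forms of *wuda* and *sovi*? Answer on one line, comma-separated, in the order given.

wudaja, sovifub

Looking at the last vowel of each stem: -fub when the last vowel of the stem is a high vowel (*sowifu*, *hei*); -ja when the last vowel of the stem is a non-high vowel (*zoa*, *liwowmo*).
*wuda*: last vowel = /a/, a non-high vowel → -ja → *wudaja*.
The last vowel of *sovi* is /i/, which is a high vowel, so the suffix is -fub, giving *sovifub*.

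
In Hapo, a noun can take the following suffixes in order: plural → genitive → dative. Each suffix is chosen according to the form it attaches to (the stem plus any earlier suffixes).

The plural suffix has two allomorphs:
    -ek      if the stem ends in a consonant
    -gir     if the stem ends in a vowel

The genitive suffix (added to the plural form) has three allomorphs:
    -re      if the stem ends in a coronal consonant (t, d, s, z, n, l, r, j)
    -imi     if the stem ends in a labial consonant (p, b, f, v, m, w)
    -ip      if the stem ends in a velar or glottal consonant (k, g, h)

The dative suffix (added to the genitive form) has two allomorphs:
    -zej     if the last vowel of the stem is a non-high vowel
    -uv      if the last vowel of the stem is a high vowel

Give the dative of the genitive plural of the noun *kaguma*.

kagumagirrezej

*kaguma*: final sound = /a/, a vowel → -gir → *kagumagir*.
The plural form *kagumagir*: final consonant = /r/, coronal → -re → *kagumagirre*.
The last vowel of the genitive form *kagumagirre* is /e/, which is a non-high vowel, so the dative suffix is -zej, giving *kagumagirrezej*.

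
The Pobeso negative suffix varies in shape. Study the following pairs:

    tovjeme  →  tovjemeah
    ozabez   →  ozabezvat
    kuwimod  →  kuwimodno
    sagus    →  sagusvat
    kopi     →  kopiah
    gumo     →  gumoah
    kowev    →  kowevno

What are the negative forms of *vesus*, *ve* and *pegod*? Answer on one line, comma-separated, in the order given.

The pattern is sibilance of the final sound: -vat when the stem ends in a sibilant (*ozabez*, *sagus*); -no when the stem ends in a non-sibilant consonant (*kuwimod*, *kowev*); -ah when the stem ends in a vowel (*tovjeme*, *kopi*, *gumo*).
*vesus*: final sound = /s/, a sibilant → -vat → *vesusvat*.
The final sound of *ve* is /e/, which is a vowel, so the suffix is -ah, giving *veah*.
*pegod* — final sound /d/ (a non-sibilant consonant) → -no → *pegodno*.

vesusvat, veah, pegodno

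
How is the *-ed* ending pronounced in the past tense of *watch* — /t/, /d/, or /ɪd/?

The stem *watch* ends in a voiceless consonant other than /t/.
The -ed suffix is realized as /ɪd/ after /t, d/; as /t/ after other voiceless consonants; and as /d/ after other voiced sounds.
So -ed on *watch* is pronounced /t/.

/t/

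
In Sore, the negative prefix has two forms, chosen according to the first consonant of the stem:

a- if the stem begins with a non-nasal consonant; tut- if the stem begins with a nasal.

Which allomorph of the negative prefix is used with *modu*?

tut-

The first consonant of *modu* is /m/, which is a nasal, so the prefix is tut-.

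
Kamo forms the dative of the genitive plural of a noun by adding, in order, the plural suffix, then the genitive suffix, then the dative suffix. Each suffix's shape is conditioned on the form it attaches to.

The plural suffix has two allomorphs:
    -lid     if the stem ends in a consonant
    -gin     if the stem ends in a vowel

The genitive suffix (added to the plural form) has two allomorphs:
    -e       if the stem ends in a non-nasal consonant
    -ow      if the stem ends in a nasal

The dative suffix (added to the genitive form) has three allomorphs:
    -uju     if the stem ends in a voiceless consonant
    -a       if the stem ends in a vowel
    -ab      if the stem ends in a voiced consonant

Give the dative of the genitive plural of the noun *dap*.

*dap* — final sound /p/ (a consonant) → -lid → *daplid*.
The plural form *daplid*: final consonant = /d/, non-nasal → -e → *daplide*.
Since the final sound of the genitive form *daplide* is /e/ (a vowel), it takes -a, giving *daplidea*.

daplidea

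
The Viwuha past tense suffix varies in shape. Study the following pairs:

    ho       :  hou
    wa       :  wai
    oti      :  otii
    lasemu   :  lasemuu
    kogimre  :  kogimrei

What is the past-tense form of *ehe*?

The alternation tracks the last vowel of the stem — -u when the last vowel of the stem is a rounded vowel (*ho*, *lasemu*); -i when the last vowel of the stem is an unrounded vowel (*wa*, *oti*, *kogimre*).
*ehe*: last vowel = /e/, an unrounded vowel → -i → *ehei*.

ehei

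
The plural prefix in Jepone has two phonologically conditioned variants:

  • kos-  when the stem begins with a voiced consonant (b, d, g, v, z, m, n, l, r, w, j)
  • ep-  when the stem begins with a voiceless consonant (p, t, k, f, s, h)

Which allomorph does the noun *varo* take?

kos-

The first consonant of *varo* is /v/, which is voiced, so the prefix is kos-.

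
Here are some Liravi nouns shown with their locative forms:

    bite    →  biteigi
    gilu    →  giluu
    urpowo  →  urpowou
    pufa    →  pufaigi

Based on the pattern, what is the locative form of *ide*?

ideigi

The alternation tracks the last vowel of the stem — -u when the last vowel of the stem is a rounded vowel (*gilu*, *urpowo*); -igi when the last vowel of the stem is an unrounded vowel (*bite*, *pufa*).
*ide* — last vowel /e/ (an unrounded vowel) → -igi → *ideigi*.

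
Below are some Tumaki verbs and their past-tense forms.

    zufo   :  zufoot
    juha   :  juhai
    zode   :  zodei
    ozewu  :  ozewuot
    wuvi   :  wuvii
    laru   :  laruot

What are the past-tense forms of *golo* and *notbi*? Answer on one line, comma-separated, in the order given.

The pattern is rounding harmony: -ot when the last vowel of the stem is a rounded vowel (*zufo*, *ozewu*, *laru*); -i when the last vowel of the stem is an unrounded vowel (*juha*, *zode*, *wuvi*).
*golo* — last vowel /o/ (a rounded vowel) → -ot → *goloot*.
*notbi*: last vowel = /i/, an unrounded vowel → -i → *notbii*.

goloot, notbii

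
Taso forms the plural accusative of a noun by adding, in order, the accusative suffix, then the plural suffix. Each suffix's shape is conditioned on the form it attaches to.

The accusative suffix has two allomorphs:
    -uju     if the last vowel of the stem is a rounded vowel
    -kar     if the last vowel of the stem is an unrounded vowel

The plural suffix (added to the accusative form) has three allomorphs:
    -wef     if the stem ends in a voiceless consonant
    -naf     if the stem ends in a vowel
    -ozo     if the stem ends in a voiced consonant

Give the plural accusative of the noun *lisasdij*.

*lisasdij*: last vowel = /i/, an unrounded vowel → -kar → *lisasdijkar*.
Since the final sound of the accusative form *lisasdijkar* is /r/ (a voiced consonant), it takes -ozo, giving *lisasdijkarozo*.

lisasdijkarozo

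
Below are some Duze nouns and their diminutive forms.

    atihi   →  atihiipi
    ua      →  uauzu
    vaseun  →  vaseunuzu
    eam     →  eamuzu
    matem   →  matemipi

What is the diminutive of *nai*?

The suffix is conditioned by the last vowel: -ipi when the last vowel of the stem is a front vowel (*atihi*, *matem*); -uzu when the last vowel of the stem is a back vowel (*ua*, *vaseun*, *eam*).
Since the last vowel of *nai* is /i/ (a front vowel), it takes -ipi, giving *naiipi*.

naiipi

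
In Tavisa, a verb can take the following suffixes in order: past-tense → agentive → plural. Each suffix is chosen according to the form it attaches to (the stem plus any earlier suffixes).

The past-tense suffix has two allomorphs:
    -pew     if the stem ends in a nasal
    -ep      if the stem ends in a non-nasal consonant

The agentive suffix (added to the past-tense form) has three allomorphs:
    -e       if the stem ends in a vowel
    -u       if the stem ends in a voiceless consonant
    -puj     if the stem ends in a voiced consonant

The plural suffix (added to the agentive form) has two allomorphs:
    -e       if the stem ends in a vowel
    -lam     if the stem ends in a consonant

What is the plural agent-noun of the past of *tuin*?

*tuin* — final consonant /n/ (a nasal) → -pew → *tuinpew*.
The past-tense form *tuinpew* — final sound /w/ (a voiced consonant) → -puj → *tuinpewpuj*.
The final sound of the agentive form *tuinpewpuj* is /j/, which is a consonant, so the plural suffix is -lam, giving *tuinpewpujlam*.

tuinpewpujlam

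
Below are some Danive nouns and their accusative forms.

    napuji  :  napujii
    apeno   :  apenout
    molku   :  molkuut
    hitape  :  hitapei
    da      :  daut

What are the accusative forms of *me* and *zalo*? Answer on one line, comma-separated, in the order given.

The pattern is front/back vowel harmony: -i when the last vowel of the stem is a front vowel (*napuji*, *hitape*); -ut when the last vowel of the stem is a back vowel (*apeno*, *molku*, *da*).
The last vowel of *me* is /e/, which is a front vowel, so the suffix is -i, giving *mei*.
The last vowel of *zalo* is /o/, which is a back vowel, so the suffix is -ut, giving *zalout*.

mei, zalout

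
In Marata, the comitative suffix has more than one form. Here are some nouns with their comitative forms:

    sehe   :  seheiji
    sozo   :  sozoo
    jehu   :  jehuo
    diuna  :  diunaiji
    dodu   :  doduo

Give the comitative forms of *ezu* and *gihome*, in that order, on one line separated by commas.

ezuo, gihomeiji

Looking at the last vowel of each stem: -o when the last vowel of the stem is a rounded vowel (*sozo*, *jehu*, *dodu*); -iji when the last vowel of the stem is an unrounded vowel (*sehe*, *diuna*).
The last vowel of *ezu* is /u/, which is a rounded vowel, so the suffix is -o, giving *ezuo*.
*gihome*: last vowel = /e/, an unrounded vowel → -iji → *gihomeiji*.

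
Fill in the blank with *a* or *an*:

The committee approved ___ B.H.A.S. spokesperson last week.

The indefinite article is chosen by the initial *sound* of the following word, not its spelling.
The initialism *B.H.A.S.* is read letter by letter; the first letter, B, is pronounced /biː/, which begins with a consonant sound.
So the article is *a*: The committee approved a B.H.A.S. spokesperson last week.

a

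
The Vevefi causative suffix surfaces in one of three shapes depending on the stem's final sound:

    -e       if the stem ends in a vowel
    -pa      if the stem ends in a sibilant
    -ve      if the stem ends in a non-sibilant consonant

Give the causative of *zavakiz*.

zavakizpa

*zavakiz*: final sound = /z/, a sibilant → -pa → *zavakizpa*.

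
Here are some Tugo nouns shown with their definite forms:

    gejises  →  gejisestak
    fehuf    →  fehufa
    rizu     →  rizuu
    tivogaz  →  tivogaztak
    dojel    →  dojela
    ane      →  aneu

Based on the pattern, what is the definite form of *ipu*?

ipuu

The alternation tracks the final sound of the stem — -tak when the stem ends in a sibilant (*gejises*, *tivogaz*); -a when the stem ends in a non-sibilant consonant (*fehuf*, *dojel*); -u when the stem ends in a vowel (*rizu*, *ane*).
Since the final sound of *ipu* is /u/ (a vowel), it takes -u, giving *ipuu*.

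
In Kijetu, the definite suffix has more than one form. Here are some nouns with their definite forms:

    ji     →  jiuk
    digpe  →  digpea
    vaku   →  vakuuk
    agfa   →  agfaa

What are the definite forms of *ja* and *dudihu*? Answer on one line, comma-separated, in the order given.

The suffix is conditioned by the last vowel: -uk when the last vowel of the stem is a high vowel (*ji*, *vaku*); -a when the last vowel of the stem is a non-high vowel (*digpe*, *agfa*).
*ja*: last vowel = /a/, a non-high vowel → -a → *jaa*.
The last vowel of *dudihu* is /u/, which is a high vowel, so the suffix is -uk, giving *dudihuuk*.

jaa, dudihuuk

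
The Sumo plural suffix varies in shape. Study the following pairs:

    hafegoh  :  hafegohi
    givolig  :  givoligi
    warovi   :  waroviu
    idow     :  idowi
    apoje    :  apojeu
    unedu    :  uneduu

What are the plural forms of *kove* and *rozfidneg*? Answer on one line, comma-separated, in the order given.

The alternation tracks the final sound of the stem — -i when the stem ends in a consonant (*hafegoh*, *givolig*, *idow*); -u when the stem ends in a vowel (*warovi*, *apoje*, *unedu*).
*kove*: final sound = /e/, a vowel → -u → *koveu*.
The final sound of *rozfidneg* is /g/, which is a consonant, so the suffix is -i, giving *rozfidnegi*.

koveu, rozfidnegi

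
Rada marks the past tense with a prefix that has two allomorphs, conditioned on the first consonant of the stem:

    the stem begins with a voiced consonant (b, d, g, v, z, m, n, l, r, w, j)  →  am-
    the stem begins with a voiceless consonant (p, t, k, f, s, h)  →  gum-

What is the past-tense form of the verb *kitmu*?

*kitmu*: first consonant = /k/, voiceless → gum- → *gumkitmu*.

gumkitmu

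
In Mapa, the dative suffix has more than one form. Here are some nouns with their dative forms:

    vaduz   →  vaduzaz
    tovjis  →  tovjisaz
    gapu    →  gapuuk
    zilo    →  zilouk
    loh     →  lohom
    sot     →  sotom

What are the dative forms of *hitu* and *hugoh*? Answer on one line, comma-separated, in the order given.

The alternation tracks the final sound of the stem — -az when the stem ends in a sibilant (*vaduz*, *tovjis*); -om when the stem ends in a non-sibilant consonant (*loh*, *sot*); -uk when the stem ends in a vowel (*gapu*, *zilo*).
*hitu*: final sound = /u/, a vowel → -uk → *hituuk*.
Since the final sound of *hugoh* is /h/ (a non-sibilant consonant), it takes -om, giving *hugohom*.

hituuk, hugohom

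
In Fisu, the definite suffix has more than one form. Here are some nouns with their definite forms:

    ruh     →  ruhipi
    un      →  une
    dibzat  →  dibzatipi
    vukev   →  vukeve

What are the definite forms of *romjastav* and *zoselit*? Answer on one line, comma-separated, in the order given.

romjastave, zoselitipi

Looking at the final consonant of each stem: -ipi when the stem ends in a voiceless consonant (*ruh*, *dibzat*); -e when the stem ends in a voiced consonant (*un*, *vukev*).
*romjastav*: final consonant = /v/, voiced → -e → *romjastave*.
*zoselit*: final consonant = /t/, voiceless → -ipi → *zoselitipi*.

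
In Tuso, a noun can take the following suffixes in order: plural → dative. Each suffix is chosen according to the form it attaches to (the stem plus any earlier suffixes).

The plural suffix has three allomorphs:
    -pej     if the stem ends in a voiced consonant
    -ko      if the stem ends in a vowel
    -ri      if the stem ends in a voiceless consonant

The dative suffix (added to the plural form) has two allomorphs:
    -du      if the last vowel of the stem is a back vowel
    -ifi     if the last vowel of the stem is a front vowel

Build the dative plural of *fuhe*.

*fuhe* — final sound /e/ (a vowel) → -ko → *fuheko*.
The plural form *fuheko*: last vowel = /o/, a back vowel → -du → *fuhekodu*.

fuhekodu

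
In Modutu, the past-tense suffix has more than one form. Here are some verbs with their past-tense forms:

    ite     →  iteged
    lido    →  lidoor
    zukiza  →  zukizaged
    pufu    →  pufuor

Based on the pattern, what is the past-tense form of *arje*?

The pattern is rounding harmony: -or when the last vowel of the stem is a rounded vowel (*lido*, *pufu*); -ged when the last vowel of the stem is an unrounded vowel (*ite*, *zukiza*).
*arje*: last vowel = /e/, an unrounded vowel → -ged → *arjeged*.

arjeged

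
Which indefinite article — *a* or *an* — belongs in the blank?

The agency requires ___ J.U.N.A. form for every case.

The indefinite article is chosen by the initial *sound* of the following word, not its spelling.
The initialism *J.U.N.A.* is read letter by letter; the first letter, J, is pronounced /dʒeɪ/, which begins with a consonant sound.
So the article is *a*: The agency requires a J.U.N.A. form for every case.

a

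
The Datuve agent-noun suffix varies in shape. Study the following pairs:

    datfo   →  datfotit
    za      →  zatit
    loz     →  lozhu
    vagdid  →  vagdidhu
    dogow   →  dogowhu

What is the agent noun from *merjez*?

Looking at the final sound of each stem: -hu when the stem ends in a consonant (*loz*, *vagdid*, *dogow*); -tit when the stem ends in a vowel (*datfo*, *za*).
*merjez*: final sound = /z/, a consonant → -hu → *merjezhu*.

merjezhu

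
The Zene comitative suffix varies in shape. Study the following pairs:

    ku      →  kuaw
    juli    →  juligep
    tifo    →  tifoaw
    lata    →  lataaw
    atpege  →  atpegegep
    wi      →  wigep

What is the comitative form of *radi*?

The alternation tracks the last vowel of the stem — -gep when the last vowel of the stem is a front vowel (*juli*, *atpege*, *wi*); -aw when the last vowel of the stem is a back vowel (*ku*, *tifo*, *lata*).
The last vowel of *radi* is /i/, which is a front vowel, so the suffix is -gep, giving *radigep*.

radigep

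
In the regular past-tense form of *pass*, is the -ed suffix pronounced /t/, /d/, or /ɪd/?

/t/

The stem *pass* ends in a voiceless consonant other than /t/.
The -ed suffix is realized as /ɪd/ after /t, d/; as /t/ after other voiceless consonants; and as /d/ after other voiced sounds.
So -ed on *pass* is pronounced /t/.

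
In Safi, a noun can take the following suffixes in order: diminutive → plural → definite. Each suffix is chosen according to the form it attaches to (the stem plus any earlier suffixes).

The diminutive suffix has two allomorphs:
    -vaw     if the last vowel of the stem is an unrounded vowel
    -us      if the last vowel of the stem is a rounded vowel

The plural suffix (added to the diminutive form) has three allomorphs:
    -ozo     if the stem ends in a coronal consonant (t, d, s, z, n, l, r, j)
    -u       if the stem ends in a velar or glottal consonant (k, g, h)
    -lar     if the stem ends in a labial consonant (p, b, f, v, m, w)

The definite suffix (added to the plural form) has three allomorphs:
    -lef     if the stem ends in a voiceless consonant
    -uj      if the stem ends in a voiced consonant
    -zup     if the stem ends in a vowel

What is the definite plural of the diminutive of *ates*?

atesvawlaruj

Since the last vowel of *ates* is /e/ (an unrounded vowel), it takes -vaw, giving *atesvaw*.
The diminutive form *atesvaw* — final consonant /w/ (labial) → -lar → *atesvawlar*.
The final sound of the plural form *atesvawlar* is /r/, which is a voiced consonant, so the definite suffix is -uj, giving *atesvawlaruj*.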